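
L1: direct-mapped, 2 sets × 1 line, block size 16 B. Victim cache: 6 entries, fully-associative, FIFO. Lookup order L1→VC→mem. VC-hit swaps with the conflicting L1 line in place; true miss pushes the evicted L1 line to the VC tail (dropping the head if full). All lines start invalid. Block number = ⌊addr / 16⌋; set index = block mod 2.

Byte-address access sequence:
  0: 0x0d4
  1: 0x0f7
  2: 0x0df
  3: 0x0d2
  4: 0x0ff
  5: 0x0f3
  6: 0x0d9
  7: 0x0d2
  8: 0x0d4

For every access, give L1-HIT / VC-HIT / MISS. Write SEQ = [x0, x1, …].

  [0] addr=0xd4 blk=13 s=1: MISS | VC []
  [1] addr=0xf7 blk=15 s=1: MISS | VC [13]
  [2] addr=0xdf blk=13 s=1: VC-HIT | VC [15]
  [3] addr=0xd2 blk=13 s=1: L1-HIT | VC [15]
  [4] addr=0xff blk=15 s=1: VC-HIT | VC [13]
  [5] addr=0xf3 blk=15 s=1: L1-HIT | VC [13]
  [6] addr=0xd9 blk=13 s=1: VC-HIT | VC [15]
  [7] addr=0xd2 blk=13 s=1: L1-HIT | VC [15]
  [8] addr=0xd4 blk=13 s=1: L1-HIT | VC [15]

SEQ = [MISS, MISS, VC-HIT, L1-HIT, VC-HIT, L1-HIT, VC-HIT, L1-HIT, L1-HIT]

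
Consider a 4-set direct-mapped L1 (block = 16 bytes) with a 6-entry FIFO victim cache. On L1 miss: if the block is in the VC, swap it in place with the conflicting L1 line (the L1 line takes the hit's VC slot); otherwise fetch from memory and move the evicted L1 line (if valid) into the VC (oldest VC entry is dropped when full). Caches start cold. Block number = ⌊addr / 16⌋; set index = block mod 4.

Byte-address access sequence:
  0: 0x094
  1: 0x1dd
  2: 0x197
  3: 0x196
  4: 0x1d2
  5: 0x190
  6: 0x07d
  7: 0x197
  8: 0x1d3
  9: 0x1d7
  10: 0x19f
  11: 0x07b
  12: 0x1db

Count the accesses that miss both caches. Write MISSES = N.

0: 0x94 (blk 9, set 1) → MISS  vc=[]
1: 0x1dd (blk 29, set 1) → MISS  vc=[9]
2: 0x197 (blk 25, set 1) → MISS  vc=[9, 29]
3: 0x196 (blk 25, set 1) → L1-HIT  vc=[9, 29]
4: 0x1d2 (blk 29, set 1) → VC-HIT  vc=[9, 25]
5: 0x190 (blk 25, set 1) → VC-HIT  vc=[9, 29]
6: 0x7d (blk 7, set 3) → MISS  vc=[9, 29]
7: 0x197 (blk 25, set 1) → L1-HIT  vc=[9, 29]
8: 0x1d3 (blk 29, set 1) → VC-HIT  vc=[9, 25]
9: 0x1d7 (blk 29, set 1) → L1-HIT  vc=[9, 25]
10: 0x19f (blk 25, set 1) → VC-HIT  vc=[9, 29]
11: 0x7b (blk 7, set 3) → L1-HIT  vc=[9, 29]
12: 0x1db (blk 29, set 1) → VC-HIT  vc=[9, 25]

MISSES = 4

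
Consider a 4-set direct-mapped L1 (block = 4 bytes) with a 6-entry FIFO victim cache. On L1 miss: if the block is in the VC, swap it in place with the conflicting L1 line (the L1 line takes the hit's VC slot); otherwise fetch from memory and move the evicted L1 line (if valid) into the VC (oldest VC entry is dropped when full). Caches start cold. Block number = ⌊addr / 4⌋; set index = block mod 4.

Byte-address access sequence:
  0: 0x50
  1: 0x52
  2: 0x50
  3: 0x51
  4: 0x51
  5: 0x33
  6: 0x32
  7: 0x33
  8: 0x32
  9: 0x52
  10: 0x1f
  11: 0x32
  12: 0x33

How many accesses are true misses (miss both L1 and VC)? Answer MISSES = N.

MISSES = 3

#0 0x50→b20/s0 MISS; vc=[]
#1 0x52→b20/s0 L1-HIT; vc=[]
#2 0x50→b20/s0 L1-HIT; vc=[]
#3 0x51→b20/s0 L1-HIT; vc=[]
#4 0x51→b20/s0 L1-HIT; vc=[]
#5 0x33→b12/s0 MISS; vc=[20]
#6 0x32→b12/s0 L1-HIT; vc=[20]
#7 0x33→b12/s0 L1-HIT; vc=[20]
#8 0x32→b12/s0 L1-HIT; vc=[20]
#9 0x52→b20/s0 VC-HIT; vc=[12]
#10 0x1f→b7/s3 MISS; vc=[12]
#11 0x32→b12/s0 VC-HIT; vc=[20]
#12 0x33→b12/s0 L1-HIT; vc=[20]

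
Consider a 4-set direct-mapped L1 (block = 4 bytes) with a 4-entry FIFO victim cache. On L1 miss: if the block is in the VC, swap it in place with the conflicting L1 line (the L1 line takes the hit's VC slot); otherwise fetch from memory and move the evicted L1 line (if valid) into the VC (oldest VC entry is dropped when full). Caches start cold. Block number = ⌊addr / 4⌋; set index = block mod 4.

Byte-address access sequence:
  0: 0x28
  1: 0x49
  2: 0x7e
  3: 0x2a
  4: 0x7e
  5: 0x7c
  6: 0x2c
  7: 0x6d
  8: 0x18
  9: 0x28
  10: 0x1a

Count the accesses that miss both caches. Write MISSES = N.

0: 0x28 (blk 10, set 2) → MISS  vc=[]
1: 0x49 (blk 18, set 2) → MISS  vc=[10]
2: 0x7e (blk 31, set 3) → MISS  vc=[10]
3: 0x2a (blk 10, set 2) → VC-HIT  vc=[18]
4: 0x7e (blk 31, set 3) → L1-HIT  vc=[18]
5: 0x7c (blk 31, set 3) → L1-HIT  vc=[18]
6: 0x2c (blk 11, set 3) → MISS  vc=[18, 31]
7: 0x6d (blk 27, set 3) → MISS  vc=[18, 31, 11]
8: 0x18 (blk 6, set 2) → MISS  vc=[18, 31, 11, 10]
9: 0x28 (blk 10, set 2) → VC-HIT  vc=[18, 31, 11, 6]
10: 0x1a (blk 6, set 2) → VC-HIT  vc=[18, 31, 11, 10]

MISSES = 6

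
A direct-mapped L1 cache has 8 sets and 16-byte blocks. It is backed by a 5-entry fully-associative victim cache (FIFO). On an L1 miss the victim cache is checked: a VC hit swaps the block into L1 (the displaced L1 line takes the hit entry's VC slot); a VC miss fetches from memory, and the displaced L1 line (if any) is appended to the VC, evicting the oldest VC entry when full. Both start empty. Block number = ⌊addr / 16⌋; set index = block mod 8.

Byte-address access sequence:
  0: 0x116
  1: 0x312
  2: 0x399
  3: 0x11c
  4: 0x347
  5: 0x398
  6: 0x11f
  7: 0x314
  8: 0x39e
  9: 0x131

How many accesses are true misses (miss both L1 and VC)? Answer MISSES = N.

0: 0x116 (blk 17, set 1) → MISS  vc=[]
1: 0x312 (blk 49, set 1) → MISS  vc=[17]
2: 0x399 (blk 57, set 1) → MISS  vc=[17, 49]
3: 0x11c (blk 17, set 1) → VC-HIT  vc=[57, 49]
4: 0x347 (blk 52, set 4) → MISS  vc=[57, 49]
5: 0x398 (blk 57, set 1) → VC-HIT  vc=[17, 49]
6: 0x11f (blk 17, set 1) → VC-HIT  vc=[57, 49]
7: 0x314 (blk 49, set 1) → VC-HIT  vc=[57, 17]
8: 0x39e (blk 57, set 1) → VC-HIT  vc=[49, 17]
9: 0x131 (blk 19, set 3) → MISS  vc=[49, 17]

MISSES = 5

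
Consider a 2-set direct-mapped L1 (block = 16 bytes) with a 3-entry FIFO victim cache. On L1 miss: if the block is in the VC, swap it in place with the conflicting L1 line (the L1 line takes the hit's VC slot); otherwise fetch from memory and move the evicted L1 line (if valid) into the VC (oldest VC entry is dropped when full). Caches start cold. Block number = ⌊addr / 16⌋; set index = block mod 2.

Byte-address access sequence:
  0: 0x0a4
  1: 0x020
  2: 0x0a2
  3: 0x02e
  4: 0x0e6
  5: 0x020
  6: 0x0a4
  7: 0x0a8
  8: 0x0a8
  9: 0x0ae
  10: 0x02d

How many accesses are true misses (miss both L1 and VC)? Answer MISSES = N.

MISSES = 3

  [0] addr=0xa4 blk=10 s=0: MISS | VC []
  [1] addr=0x20 blk=2 s=0: MISS | VC [10]
  [2] addr=0xa2 blk=10 s=0: VC-HIT | VC [2]
  [3] addr=0x2e blk=2 s=0: VC-HIT | VC [10]
  [4] addr=0xe6 blk=14 s=0: MISS | VC [10, 2]
  [5] addr=0x20 blk=2 s=0: VC-HIT | VC [10, 14]
  [6] addr=0xa4 blk=10 s=0: VC-HIT | VC [2, 14]
  [7] addr=0xa8 blk=10 s=0: L1-HIT | VC [2, 14]
  [8] addr=0xa8 blk=10 s=0: L1-HIT | VC [2, 14]
  [9] addr=0xae blk=10 s=0: L1-HIT | VC [2, 14]
  [10] addr=0x2d blk=2 s=0: VC-HIT | VC [10, 14]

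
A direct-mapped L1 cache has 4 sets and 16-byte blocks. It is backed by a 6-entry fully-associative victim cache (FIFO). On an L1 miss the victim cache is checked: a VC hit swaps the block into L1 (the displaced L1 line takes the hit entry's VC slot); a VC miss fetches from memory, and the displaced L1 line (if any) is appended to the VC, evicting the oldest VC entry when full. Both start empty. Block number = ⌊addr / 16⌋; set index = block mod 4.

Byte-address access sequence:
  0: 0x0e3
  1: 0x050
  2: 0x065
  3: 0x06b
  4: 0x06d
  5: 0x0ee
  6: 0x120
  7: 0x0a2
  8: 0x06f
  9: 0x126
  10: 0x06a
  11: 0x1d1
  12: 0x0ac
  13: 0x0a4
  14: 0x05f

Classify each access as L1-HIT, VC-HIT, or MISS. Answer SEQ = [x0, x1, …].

0: 0xe3 (blk 14, set 2) → MISS  vc=[]
1: 0x50 (blk 5, set 1) → MISS  vc=[]
2: 0x65 (blk 6, set 2) → MISS  vc=[14]
3: 0x6b (blk 6, set 2) → L1-HIT  vc=[14]
4: 0x6d (blk 6, set 2) → L1-HIT  vc=[14]
5: 0xee (blk 14, set 2) → VC-HIT  vc=[6]
6: 0x120 (blk 18, set 2) → MISS  vc=[6, 14]
7: 0xa2 (blk 10, set 2) → MISS  vc=[6, 14, 18]
8: 0x6f (blk 6, set 2) → VC-HIT  vc=[10, 14, 18]
9: 0x126 (blk 18, set 2) → VC-HIT  vc=[10, 14, 6]
10: 0x6a (blk 6, set 2) → VC-HIT  vc=[10, 14, 18]
11: 0x1d1 (blk 29, set 1) → MISS  vc=[10, 14, 18, 5]
12: 0xac (blk 10, set 2) → VC-HIT  vc=[6, 14, 18, 5]
13: 0xa4 (blk 10, set 2) → L1-HIT  vc=[6, 14, 18, 5]
14: 0x5f (blk 5, set 1) → VC-HIT  vc=[6, 14, 18, 29]

SEQ = [MISS, MISS, MISS, L1-HIT, L1-HIT, VC-HIT, MISS, MISS, VC-HIT, VC-HIT, VC-HIT, MISS, VC-HIT, L1-HIT, VC-HIT]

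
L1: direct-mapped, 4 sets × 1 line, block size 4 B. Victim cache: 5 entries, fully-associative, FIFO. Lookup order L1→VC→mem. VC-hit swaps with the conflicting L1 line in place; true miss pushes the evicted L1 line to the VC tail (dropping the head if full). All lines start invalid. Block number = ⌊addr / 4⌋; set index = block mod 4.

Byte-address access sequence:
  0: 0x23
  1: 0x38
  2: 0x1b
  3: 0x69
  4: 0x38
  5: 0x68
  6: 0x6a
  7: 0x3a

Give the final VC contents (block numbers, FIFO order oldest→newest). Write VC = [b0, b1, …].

VC = [26, 6]

  [0] addr=0x23 blk=8 s=0: MISS | VC []
  [1] addr=0x38 blk=14 s=2: MISS | VC []
  [2] addr=0x1b blk=6 s=2: MISS | VC [14]
  [3] addr=0x69 blk=26 s=2: MISS | VC [14, 6]
  [4] addr=0x38 blk=14 s=2: VC-HIT | VC [26, 6]
  [5] addr=0x68 blk=26 s=2: VC-HIT | VC [14, 6]
  [6] addr=0x6a blk=26 s=2: L1-HIT | VC [14, 6]
  [7] addr=0x3a blk=14 s=2: VC-HIT | VC [26, 6]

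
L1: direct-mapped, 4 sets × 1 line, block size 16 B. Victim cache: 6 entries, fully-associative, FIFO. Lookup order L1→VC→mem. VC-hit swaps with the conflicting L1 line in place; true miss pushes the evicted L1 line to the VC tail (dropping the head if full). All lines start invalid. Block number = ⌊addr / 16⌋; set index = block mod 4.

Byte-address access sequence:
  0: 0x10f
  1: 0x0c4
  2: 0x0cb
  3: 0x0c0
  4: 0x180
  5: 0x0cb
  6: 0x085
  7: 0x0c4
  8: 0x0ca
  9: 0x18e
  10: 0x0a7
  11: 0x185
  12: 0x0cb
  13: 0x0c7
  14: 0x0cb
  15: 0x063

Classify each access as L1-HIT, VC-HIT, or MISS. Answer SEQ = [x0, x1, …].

0: 0x10f (blk 16, set 0) → MISS  vc=[]
1: 0xc4 (blk 12, set 0) → MISS  vc=[16]
2: 0xcb (blk 12, set 0) → L1-HIT  vc=[16]
3: 0xc0 (blk 12, set 0) → L1-HIT  vc=[16]
4: 0x180 (blk 24, set 0) → MISS  vc=[16, 12]
5: 0xcb (blk 12, set 0) → VC-HIT  vc=[16, 24]
6: 0x85 (blk 8, set 0) → MISS  vc=[16, 24, 12]
7: 0xc4 (blk 12, set 0) → VC-HIT  vc=[16, 24, 8]
8: 0xca (blk 12, set 0) → L1-HIT  vc=[16, 24, 8]
9: 0x18e (blk 24, set 0) → VC-HIT  vc=[16, 12, 8]
10: 0xa7 (blk 10, set 2) → MISS  vc=[16, 12, 8]
11: 0x185 (blk 24, set 0) → L1-HIT  vc=[16, 12, 8]
12: 0xcb (blk 12, set 0) → VC-HIT  vc=[16, 24, 8]
13: 0xc7 (blk 12, set 0) → L1-HIT  vc=[16, 24, 8]
14: 0xcb (blk 12, set 0) → L1-HIT  vc=[16, 24, 8]
15: 0x63 (blk 6, set 2) → MISS  vc=[16, 24, 8, 10]

SEQ = [MISS, MISS, L1-HIT, L1-HIT, MISS, VC-HIT, MISS, VC-HIT, L1-HIT, VC-HIT, MISS, L1-HIT, VC-HIT, L1-HIT, L1-HIT, MISS]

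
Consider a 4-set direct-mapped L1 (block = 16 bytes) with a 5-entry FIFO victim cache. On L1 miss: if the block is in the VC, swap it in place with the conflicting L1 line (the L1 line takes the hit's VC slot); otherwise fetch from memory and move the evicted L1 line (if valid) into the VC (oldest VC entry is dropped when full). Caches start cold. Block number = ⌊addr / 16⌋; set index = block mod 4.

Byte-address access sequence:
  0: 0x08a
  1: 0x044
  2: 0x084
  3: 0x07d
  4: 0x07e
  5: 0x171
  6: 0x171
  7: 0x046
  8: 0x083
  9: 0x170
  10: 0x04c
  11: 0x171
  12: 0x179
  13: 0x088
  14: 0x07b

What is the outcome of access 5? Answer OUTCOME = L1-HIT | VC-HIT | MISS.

#0 0x8a→b8/s0 MISS; vc=[]
#1 0x44→b4/s0 MISS; vc=[8]
#2 0x84→b8/s0 VC-HIT; vc=[4]
#3 0x7d→b7/s3 MISS; vc=[4]
#4 0x7e→b7/s3 L1-HIT; vc=[4]
#5 0x171→b23/s3 MISS; vc=[4,7]
#6 0x171→b23/s3 L1-HIT; vc=[4,7]
#7 0x46→b4/s0 VC-HIT; vc=[8,7]
#8 0x83→b8/s0 VC-HIT; vc=[4,7]
#9 0x170→b23/s3 L1-HIT; vc=[4,7]
#10 0x4c→b4/s0 VC-HIT; vc=[8,7]
#11 0x171→b23/s3 L1-HIT; vc=[8,7]
#12 0x179→b23/s3 L1-HIT; vc=[8,7]
#13 0x88→b8/s0 VC-HIT; vc=[4,7]
#14 0x7b→b7/s3 VC-HIT; vc=[4,23]

OUTCOME = MISS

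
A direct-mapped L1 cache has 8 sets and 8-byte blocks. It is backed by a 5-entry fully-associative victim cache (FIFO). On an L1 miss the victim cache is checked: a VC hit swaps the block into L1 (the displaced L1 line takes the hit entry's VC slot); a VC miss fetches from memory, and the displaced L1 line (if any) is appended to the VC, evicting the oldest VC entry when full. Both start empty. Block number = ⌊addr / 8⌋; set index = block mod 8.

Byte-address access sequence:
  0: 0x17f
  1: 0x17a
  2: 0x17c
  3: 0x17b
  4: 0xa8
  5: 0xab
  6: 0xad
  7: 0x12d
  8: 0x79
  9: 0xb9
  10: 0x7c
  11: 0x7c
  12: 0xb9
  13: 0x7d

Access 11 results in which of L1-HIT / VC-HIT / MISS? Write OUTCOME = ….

0: 0x17f (blk 47, set 7) → MISS  vc=[]
1: 0x17a (blk 47, set 7) → L1-HIT  vc=[]
2: 0x17c (blk 47, set 7) → L1-HIT  vc=[]
3: 0x17b (blk 47, set 7) → L1-HIT  vc=[]
4: 0xa8 (blk 21, set 5) → MISS  vc=[]
5: 0xab (blk 21, set 5) → L1-HIT  vc=[]
6: 0xad (blk 21, set 5) → L1-HIT  vc=[]
7: 0x12d (blk 37, set 5) → MISS  vc=[21]
8: 0x79 (blk 15, set 7) → MISS  vc=[21, 47]
9: 0xb9 (blk 23, set 7) → MISS  vc=[21, 47, 15]
10: 0x7c (blk 15, set 7) → VC-HIT  vc=[21, 47, 23]
11: 0x7c (blk 15, set 7) → L1-HIT  vc=[21, 47, 23]
12: 0xb9 (blk 23, set 7) → VC-HIT  vc=[21, 47, 15]
13: 0x7d (blk 15, set 7) → VC-HIT  vc=[21, 47, 23]

OUTCOME = L1-HIT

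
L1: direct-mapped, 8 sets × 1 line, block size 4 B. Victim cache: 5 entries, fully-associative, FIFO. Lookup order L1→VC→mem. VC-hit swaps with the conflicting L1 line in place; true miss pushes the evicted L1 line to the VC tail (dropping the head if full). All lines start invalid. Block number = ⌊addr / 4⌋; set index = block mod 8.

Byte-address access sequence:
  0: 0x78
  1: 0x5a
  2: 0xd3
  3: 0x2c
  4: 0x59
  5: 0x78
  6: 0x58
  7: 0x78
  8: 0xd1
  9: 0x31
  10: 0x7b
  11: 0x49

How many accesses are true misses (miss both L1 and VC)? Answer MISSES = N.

MISSES = 6

#0 0x78→b30/s6 MISS; vc=[]
#1 0x5a→b22/s6 MISS; vc=[30]
#2 0xd3→b52/s4 MISS; vc=[30]
#3 0x2c→b11/s3 MISS; vc=[30]
#4 0x59→b22/s6 L1-HIT; vc=[30]
#5 0x78→b30/s6 VC-HIT; vc=[22]
#6 0x58→b22/s6 VC-HIT; vc=[30]
#7 0x78→b30/s6 VC-HIT; vc=[22]
#8 0xd1→b52/s4 L1-HIT; vc=[22]
#9 0x31→b12/s4 MISS; vc=[22,52]
#10 0x7b→b30/s6 L1-HIT; vc=[22,52]
#11 0x49→b18/s2 MISS; vc=[22,52]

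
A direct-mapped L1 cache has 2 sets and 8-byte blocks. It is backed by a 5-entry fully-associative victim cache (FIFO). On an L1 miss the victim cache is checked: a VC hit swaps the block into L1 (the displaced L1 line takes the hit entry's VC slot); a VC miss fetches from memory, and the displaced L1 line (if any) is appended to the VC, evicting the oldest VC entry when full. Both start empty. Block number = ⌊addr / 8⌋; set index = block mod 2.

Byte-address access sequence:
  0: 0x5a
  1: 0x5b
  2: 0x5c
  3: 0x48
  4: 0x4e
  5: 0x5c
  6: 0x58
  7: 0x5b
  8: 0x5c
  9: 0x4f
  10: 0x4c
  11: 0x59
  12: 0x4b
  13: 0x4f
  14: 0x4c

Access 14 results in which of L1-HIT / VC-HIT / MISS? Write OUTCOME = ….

#0 0x5a→b11/s1 MISS; vc=[]
#1 0x5b→b11/s1 L1-HIT; vc=[]
#2 0x5c→b11/s1 L1-HIT; vc=[]
#3 0x48→b9/s1 MISS; vc=[11]
#4 0x4e→b9/s1 L1-HIT; vc=[11]
#5 0x5c→b11/s1 VC-HIT; vc=[9]
#6 0x58→b11/s1 L1-HIT; vc=[9]
#7 0x5b→b11/s1 L1-HIT; vc=[9]
#8 0x5c→b11/s1 L1-HIT; vc=[9]
#9 0x4f→b9/s1 VC-HIT; vc=[11]
#10 0x4c→b9/s1 L1-HIT; vc=[11]
#11 0x59→b11/s1 VC-HIT; vc=[9]
#12 0x4b→b9/s1 VC-HIT; vc=[11]
#13 0x4f→b9/s1 L1-HIT; vc=[11]
#14 0x4c→b9/s1 L1-HIT; vc=[11]

OUTCOME = L1-HIT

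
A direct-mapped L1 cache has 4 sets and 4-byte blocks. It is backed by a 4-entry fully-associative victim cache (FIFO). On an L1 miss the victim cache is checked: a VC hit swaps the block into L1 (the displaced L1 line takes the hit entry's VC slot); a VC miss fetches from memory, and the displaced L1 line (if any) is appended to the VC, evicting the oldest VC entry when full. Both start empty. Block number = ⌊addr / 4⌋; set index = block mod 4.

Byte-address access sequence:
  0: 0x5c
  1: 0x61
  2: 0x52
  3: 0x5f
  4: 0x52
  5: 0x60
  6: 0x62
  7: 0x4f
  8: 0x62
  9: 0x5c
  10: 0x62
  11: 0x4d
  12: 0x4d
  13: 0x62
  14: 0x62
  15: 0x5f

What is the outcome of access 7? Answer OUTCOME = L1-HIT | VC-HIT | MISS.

OUTCOME = MISS

#0 0x5c→b23/s3 MISS; vc=[]
#1 0x61→b24/s0 MISS; vc=[]
#2 0x52→b20/s0 MISS; vc=[24]
#3 0x5f→b23/s3 L1-HIT; vc=[24]
#4 0x52→b20/s0 L1-HIT; vc=[24]
#5 0x60→b24/s0 VC-HIT; vc=[20]
#6 0x62→b24/s0 L1-HIT; vc=[20]
#7 0x4f→b19/s3 MISS; vc=[20,23]
#8 0x62→b24/s0 L1-HIT; vc=[20,23]
#9 0x5c→b23/s3 VC-HIT; vc=[20,19]
#10 0x62→b24/s0 L1-HIT; vc=[20,19]
#11 0x4d→b19/s3 VC-HIT; vc=[20,23]
#12 0x4d→b19/s3 L1-HIT; vc=[20,23]
#13 0x62→b24/s0 L1-HIT; vc=[20,23]
#14 0x62→b24/s0 L1-HIT; vc=[20,23]
#15 0x5f→b23/s3 VC-HIT; vc=[20,19]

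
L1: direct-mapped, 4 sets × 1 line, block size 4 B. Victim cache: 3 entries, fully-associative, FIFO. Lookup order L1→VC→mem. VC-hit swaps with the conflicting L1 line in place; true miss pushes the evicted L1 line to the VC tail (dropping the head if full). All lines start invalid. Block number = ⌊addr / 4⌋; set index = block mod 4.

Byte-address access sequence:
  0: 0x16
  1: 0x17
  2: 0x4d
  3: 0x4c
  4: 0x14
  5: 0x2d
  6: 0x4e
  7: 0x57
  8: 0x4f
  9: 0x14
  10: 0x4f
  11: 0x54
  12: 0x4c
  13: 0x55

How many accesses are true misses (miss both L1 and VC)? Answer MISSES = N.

#0 0x16→b5/s1 MISS; vc=[]
#1 0x17→b5/s1 L1-HIT; vc=[]
#2 0x4d→b19/s3 MISS; vc=[]
#3 0x4c→b19/s3 L1-HIT; vc=[]
#4 0x14→b5/s1 L1-HIT; vc=[]
#5 0x2d→b11/s3 MISS; vc=[19]
#6 0x4e→b19/s3 VC-HIT; vc=[11]
#7 0x57→b21/s1 MISS; vc=[11,5]
#8 0x4f→b19/s3 L1-HIT; vc=[11,5]
#9 0x14→b5/s1 VC-HIT; vc=[11,21]
#10 0x4f→b19/s3 L1-HIT; vc=[11,21]
#11 0x54→b21/s1 VC-HIT; vc=[11,5]
#12 0x4c→b19/s3 L1-HIT; vc=[11,5]
#13 0x55→b21/s1 L1-HIT; vc=[11,5]

MISSES = 4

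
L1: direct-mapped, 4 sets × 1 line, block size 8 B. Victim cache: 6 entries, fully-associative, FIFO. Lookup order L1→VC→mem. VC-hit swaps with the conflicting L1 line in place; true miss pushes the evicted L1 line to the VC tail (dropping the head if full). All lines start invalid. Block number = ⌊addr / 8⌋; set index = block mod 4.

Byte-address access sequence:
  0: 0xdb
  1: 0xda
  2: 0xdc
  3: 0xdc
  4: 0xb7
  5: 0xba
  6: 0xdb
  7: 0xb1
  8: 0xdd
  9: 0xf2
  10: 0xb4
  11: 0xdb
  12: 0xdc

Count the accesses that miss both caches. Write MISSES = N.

#0 0xdb→b27/s3 MISS; vc=[]
#1 0xda→b27/s3 L1-HIT; vc=[]
#2 0xdc→b27/s3 L1-HIT; vc=[]
#3 0xdc→b27/s3 L1-HIT; vc=[]
#4 0xb7→b22/s2 MISS; vc=[]
#5 0xba→b23/s3 MISS; vc=[27]
#6 0xdb→b27/s3 VC-HIT; vc=[23]
#7 0xb1→b22/s2 L1-HIT; vc=[23]
#8 0xdd→b27/s3 L1-HIT; vc=[23]
#9 0xf2→b30/s2 MISS; vc=[23,22]
#10 0xb4→b22/s2 VC-HIT; vc=[23,30]
#11 0xdb→b27/s3 L1-HIT; vc=[23,30]
#12 0xdc→b27/s3 L1-HIT; vc=[23,30]

MISSES = 4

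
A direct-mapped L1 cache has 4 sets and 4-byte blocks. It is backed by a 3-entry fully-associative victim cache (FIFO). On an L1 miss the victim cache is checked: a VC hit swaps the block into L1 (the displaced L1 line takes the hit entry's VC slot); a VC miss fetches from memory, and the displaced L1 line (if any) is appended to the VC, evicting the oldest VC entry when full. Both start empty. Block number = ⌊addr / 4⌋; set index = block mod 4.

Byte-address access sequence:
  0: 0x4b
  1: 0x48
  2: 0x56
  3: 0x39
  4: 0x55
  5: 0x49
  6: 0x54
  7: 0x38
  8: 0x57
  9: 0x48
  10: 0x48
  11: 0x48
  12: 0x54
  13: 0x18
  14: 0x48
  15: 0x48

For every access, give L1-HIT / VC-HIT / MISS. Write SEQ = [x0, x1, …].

#0 0x4b→b18/s2 MISS; vc=[]
#1 0x48→b18/s2 L1-HIT; vc=[]
#2 0x56→b21/s1 MISS; vc=[]
#3 0x39→b14/s2 MISS; vc=[18]
#4 0x55→b21/s1 L1-HIT; vc=[18]
#5 0x49→b18/s2 VC-HIT; vc=[14]
#6 0x54→b21/s1 L1-HIT; vc=[14]
#7 0x38→b14/s2 VC-HIT; vc=[18]
#8 0x57→b21/s1 L1-HIT; vc=[18]
#9 0x48→b18/s2 VC-HIT; vc=[14]
#10 0x48→b18/s2 L1-HIT; vc=[14]
#11 0x48→b18/s2 L1-HIT; vc=[14]
#12 0x54→b21/s1 L1-HIT; vc=[14]
#13 0x18→b6/s2 MISS; vc=[14,18]
#14 0x48→b18/s2 VC-HIT; vc=[14,6]
#15 0x48→b18/s2 L1-HIT; vc=[14,6]

SEQ = [MISS, L1-HIT, MISS, MISS, L1-HIT, VC-HIT, L1-HIT, VC-HIT, L1-HIT, VC-HIT, L1-HIT, L1-HIT, L1-HIT, MISS, VC-HIT, L1-HIT]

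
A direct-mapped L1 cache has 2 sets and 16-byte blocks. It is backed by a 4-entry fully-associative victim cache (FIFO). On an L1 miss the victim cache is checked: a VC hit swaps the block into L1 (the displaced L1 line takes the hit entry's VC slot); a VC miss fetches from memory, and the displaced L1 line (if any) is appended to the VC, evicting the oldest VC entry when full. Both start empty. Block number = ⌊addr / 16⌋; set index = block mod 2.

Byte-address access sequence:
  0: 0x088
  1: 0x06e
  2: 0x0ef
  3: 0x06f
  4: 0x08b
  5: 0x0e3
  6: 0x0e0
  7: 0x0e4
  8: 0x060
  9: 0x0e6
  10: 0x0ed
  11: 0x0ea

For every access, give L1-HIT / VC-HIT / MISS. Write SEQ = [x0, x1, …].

SEQ = [MISS, MISS, MISS, VC-HIT, VC-HIT, VC-HIT, L1-HIT, L1-HIT, VC-HIT, VC-HIT, L1-HIT, L1-HIT]

#0 0x88→b8/s0 MISS; vc=[]
#1 0x6e→b6/s0 MISS; vc=[8]
#2 0xef→b14/s0 MISS; vc=[8,6]
#3 0x6f→b6/s0 VC-HIT; vc=[8,14]
#4 0x8b→b8/s0 VC-HIT; vc=[6,14]
#5 0xe3→b14/s0 VC-HIT; vc=[6,8]
#6 0xe0→b14/s0 L1-HIT; vc=[6,8]
#7 0xe4→b14/s0 L1-HIT; vc=[6,8]
#8 0x60→b6/s0 VC-HIT; vc=[14,8]
#9 0xe6→b14/s0 VC-HIT; vc=[6,8]
#10 0xed→b14/s0 L1-HIT; vc=[6,8]
#11 0xea→b14/s0 L1-HIT; vc=[6,8]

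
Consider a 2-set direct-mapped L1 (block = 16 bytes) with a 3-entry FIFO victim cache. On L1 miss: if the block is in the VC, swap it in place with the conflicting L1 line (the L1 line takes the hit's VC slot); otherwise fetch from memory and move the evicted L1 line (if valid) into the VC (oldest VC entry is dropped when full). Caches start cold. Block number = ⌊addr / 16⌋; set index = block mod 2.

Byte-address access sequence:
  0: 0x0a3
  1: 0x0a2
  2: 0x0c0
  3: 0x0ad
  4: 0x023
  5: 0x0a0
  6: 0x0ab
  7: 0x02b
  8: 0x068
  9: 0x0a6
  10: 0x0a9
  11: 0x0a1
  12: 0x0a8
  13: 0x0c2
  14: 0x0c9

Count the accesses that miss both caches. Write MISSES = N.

  [0] addr=0xa3 blk=10 s=0: MISS | VC []
  [1] addr=0xa2 blk=10 s=0: L1-HIT | VC []
  [2] addr=0xc0 blk=12 s=0: MISS | VC [10]
  [3] addr=0xad blk=10 s=0: VC-HIT | VC [12]
  [4] addr=0x23 blk=2 s=0: MISS | VC [12, 10]
  [5] addr=0xa0 blk=10 s=0: VC-HIT | VC [12, 2]
  [6] addr=0xab blk=10 s=0: L1-HIT | VC [12, 2]
  [7] addr=0x2b blk=2 s=0: VC-HIT | VC [12, 10]
  [8] addr=0x68 blk=6 s=0: MISS | VC [12, 10, 2]
  [9] addr=0xa6 blk=10 s=0: VC-HIT | VC [12, 6, 2]
  [10] addr=0xa9 blk=10 s=0: L1-HIT | VC [12, 6, 2]
  [11] addr=0xa1 blk=10 s=0: L1-HIT | VC [12, 6, 2]
  [12] addr=0xa8 blk=10 s=0: L1-HIT | VC [12, 6, 2]
  [13] addr=0xc2 blk=12 s=0: VC-HIT | VC [10, 6, 2]
  [14] addr=0xc9 blk=12 s=0: L1-HIT | VC [10, 6, 2]

MISSES = 4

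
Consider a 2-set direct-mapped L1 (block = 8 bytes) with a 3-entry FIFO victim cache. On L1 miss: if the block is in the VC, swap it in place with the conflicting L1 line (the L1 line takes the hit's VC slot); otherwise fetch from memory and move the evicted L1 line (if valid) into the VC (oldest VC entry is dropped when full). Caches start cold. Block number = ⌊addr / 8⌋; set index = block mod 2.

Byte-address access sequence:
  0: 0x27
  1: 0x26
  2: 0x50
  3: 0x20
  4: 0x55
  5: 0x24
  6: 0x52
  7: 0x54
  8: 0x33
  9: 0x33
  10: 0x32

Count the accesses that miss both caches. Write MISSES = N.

MISSES = 3

#0 0x27→b4/s0 MISS; vc=[]
#1 0x26→b4/s0 L1-HIT; vc=[]
#2 0x50→b10/s0 MISS; vc=[4]
#3 0x20→b4/s0 VC-HIT; vc=[10]
#4 0x55→b10/s0 VC-HIT; vc=[4]
#5 0x24→b4/s0 VC-HIT; vc=[10]
#6 0x52→b10/s0 VC-HIT; vc=[4]
#7 0x54→b10/s0 L1-HIT; vc=[4]
#8 0x33→b6/s0 MISS; vc=[4,10]
#9 0x33→b6/s0 L1-HIT; vc=[4,10]
#10 0x32→b6/s0 L1-HIT; vc=[4,10]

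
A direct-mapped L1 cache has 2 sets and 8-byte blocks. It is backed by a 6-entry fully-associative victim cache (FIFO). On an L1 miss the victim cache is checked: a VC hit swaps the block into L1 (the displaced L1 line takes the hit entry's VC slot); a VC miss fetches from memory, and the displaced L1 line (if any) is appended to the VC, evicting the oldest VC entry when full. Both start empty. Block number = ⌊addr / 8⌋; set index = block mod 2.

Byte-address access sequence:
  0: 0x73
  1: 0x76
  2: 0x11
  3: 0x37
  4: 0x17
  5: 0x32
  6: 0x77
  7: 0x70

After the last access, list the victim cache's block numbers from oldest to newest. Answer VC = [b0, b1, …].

VC = [6, 2]

#0 0x73→b14/s0 MISS; vc=[]
#1 0x76→b14/s0 L1-HIT; vc=[]
#2 0x11→b2/s0 MISS; vc=[14]
#3 0x37→b6/s0 MISS; vc=[14,2]
#4 0x17→b2/s0 VC-HIT; vc=[14,6]
#5 0x32→b6/s0 VC-HIT; vc=[14,2]
#6 0x77→b14/s0 VC-HIT; vc=[6,2]
#7 0x70→b14/s0 L1-HIT; vc=[6,2]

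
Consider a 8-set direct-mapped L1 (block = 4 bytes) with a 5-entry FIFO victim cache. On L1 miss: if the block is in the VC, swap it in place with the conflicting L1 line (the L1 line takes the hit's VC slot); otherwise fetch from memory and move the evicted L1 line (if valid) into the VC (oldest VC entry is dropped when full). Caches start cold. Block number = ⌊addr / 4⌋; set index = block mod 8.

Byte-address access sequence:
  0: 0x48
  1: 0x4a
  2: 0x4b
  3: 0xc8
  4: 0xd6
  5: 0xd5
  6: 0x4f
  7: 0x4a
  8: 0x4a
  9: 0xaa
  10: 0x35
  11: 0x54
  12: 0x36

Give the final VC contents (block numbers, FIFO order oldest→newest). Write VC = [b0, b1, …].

VC = [50, 18, 53, 21]

  [0] addr=0x48 blk=18 s=2: MISS | VC []
  [1] addr=0x4a blk=18 s=2: L1-HIT | VC []
  [2] addr=0x4b blk=18 s=2: L1-HIT | VC []
  [3] addr=0xc8 blk=50 s=2: MISS | VC [18]
  [4] addr=0xd6 blk=53 s=5: MISS | VC [18]
  [5] addr=0xd5 blk=53 s=5: L1-HIT | VC [18]
  [6] addr=0x4f blk=19 s=3: MISS | VC [18]
  [7] addr=0x4a blk=18 s=2: VC-HIT | VC [50]
  [8] addr=0x4a blk=18 s=2: L1-HIT | VC [50]
  [9] addr=0xaa blk=42 s=2: MISS | VC [50, 18]
  [10] addr=0x35 blk=13 s=5: MISS | VC [50, 18, 53]
  [11] addr=0x54 blk=21 s=5: MISS | VC [50, 18, 53, 13]
  [12] addr=0x36 blk=13 s=5: VC-HIT | VC [50, 18, 53, 21]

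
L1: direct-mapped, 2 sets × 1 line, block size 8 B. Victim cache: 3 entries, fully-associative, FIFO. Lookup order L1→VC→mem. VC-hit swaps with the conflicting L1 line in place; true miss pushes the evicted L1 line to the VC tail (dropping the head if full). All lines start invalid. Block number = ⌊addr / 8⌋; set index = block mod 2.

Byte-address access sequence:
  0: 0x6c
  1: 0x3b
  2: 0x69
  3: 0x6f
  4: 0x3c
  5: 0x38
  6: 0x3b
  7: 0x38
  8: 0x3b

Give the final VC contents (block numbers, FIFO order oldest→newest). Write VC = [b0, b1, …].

  [0] addr=0x6c blk=13 s=1: MISS | VC []
  [1] addr=0x3b blk=7 s=1: MISS | VC [13]
  [2] addr=0x69 blk=13 s=1: VC-HIT | VC [7]
  [3] addr=0x6f blk=13 s=1: L1-HIT | VC [7]
  [4] addr=0x3c blk=7 s=1: VC-HIT | VC [13]
  [5] addr=0x38 blk=7 s=1: L1-HIT | VC [13]
  [6] addr=0x3b blk=7 s=1: L1-HIT | VC [13]
  [7] addr=0x38 blk=7 s=1: L1-HIT | VC [13]
  [8] addr=0x3b blk=7 s=1: L1-HIT | VC [13]

VC = [13]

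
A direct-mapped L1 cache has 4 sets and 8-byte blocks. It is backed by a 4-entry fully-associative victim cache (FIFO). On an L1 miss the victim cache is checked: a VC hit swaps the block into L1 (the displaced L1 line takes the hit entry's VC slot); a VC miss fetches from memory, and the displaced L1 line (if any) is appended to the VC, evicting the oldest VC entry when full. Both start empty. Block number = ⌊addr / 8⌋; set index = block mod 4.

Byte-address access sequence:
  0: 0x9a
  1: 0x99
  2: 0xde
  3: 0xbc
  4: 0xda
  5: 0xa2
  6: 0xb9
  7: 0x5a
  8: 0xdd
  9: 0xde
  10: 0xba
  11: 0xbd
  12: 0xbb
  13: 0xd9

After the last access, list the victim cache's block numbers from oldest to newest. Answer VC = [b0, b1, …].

VC = [19, 11, 23]

0: 0x9a (blk 19, set 3) → MISS  vc=[]
1: 0x99 (blk 19, set 3) → L1-HIT  vc=[]
2: 0xde (blk 27, set 3) → MISS  vc=[19]
3: 0xbc (blk 23, set 3) → MISS  vc=[19, 27]
4: 0xda (blk 27, set 3) → VC-HIT  vc=[19, 23]
5: 0xa2 (blk 20, set 0) → MISS  vc=[19, 23]
6: 0xb9 (blk 23, set 3) → VC-HIT  vc=[19, 27]
7: 0x5a (blk 11, set 3) → MISS  vc=[19, 27, 23]
8: 0xdd (blk 27, set 3) → VC-HIT  vc=[19, 11, 23]
9: 0xde (blk 27, set 3) → L1-HIT  vc=[19, 11, 23]
10: 0xba (blk 23, set 3) → VC-HIT  vc=[19, 11, 27]
11: 0xbd (blk 23, set 3) → L1-HIT  vc=[19, 11, 27]
12: 0xbb (blk 23, set 3) → L1-HIT  vc=[19, 11, 27]
13: 0xd9 (blk 27, set 3) → VC-HIT  vc=[19, 11, 23]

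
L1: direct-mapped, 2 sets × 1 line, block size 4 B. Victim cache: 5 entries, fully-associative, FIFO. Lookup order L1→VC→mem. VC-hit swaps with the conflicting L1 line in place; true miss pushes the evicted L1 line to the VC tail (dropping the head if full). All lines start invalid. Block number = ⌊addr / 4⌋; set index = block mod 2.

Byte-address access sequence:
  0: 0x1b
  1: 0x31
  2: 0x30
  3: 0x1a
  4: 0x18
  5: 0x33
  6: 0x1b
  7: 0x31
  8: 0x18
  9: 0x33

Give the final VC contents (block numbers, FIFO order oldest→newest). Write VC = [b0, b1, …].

VC = [6]

#0 0x1b→b6/s0 MISS; vc=[]
#1 0x31→b12/s0 MISS; vc=[6]
#2 0x30→b12/s0 L1-HIT; vc=[6]
#3 0x1a→b6/s0 VC-HIT; vc=[12]
#4 0x18→b6/s0 L1-HIT; vc=[12]
#5 0x33→b12/s0 VC-HIT; vc=[6]
#6 0x1b→b6/s0 VC-HIT; vc=[12]
#7 0x31→b12/s0 VC-HIT; vc=[6]
#8 0x18→b6/s0 VC-HIT; vc=[12]
#9 0x33→b12/s0 VC-HIT; vc=[6]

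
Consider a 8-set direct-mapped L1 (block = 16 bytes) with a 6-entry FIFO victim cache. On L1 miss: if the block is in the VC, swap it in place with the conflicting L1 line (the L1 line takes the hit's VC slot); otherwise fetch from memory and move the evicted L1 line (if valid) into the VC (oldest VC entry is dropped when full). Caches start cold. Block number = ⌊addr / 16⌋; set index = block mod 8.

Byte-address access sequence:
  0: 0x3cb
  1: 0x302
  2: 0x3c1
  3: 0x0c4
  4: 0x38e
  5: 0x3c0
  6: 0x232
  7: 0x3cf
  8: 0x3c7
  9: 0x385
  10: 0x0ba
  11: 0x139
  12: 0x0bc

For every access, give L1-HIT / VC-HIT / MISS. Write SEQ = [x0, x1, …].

#0 0x3cb→b60/s4 MISS; vc=[]
#1 0x302→b48/s0 MISS; vc=[]
#2 0x3c1→b60/s4 L1-HIT; vc=[]
#3 0xc4→b12/s4 MISS; vc=[60]
#4 0x38e→b56/s0 MISS; vc=[60,48]
#5 0x3c0→b60/s4 VC-HIT; vc=[12,48]
#6 0x232→b35/s3 MISS; vc=[12,48]
#7 0x3cf→b60/s4 L1-HIT; vc=[12,48]
#8 0x3c7→b60/s4 L1-HIT; vc=[12,48]
#9 0x385→b56/s0 L1-HIT; vc=[12,48]
#10 0xba→b11/s3 MISS; vc=[12,48,35]
#11 0x139→b19/s3 MISS; vc=[12,48,35,11]
#12 0xbc→b11/s3 VC-HIT; vc=[12,48,35,19]

SEQ = [MISS, MISS, L1-HIT, MISS, MISS, VC-HIT, MISS, L1-HIT, L1-HIT, L1-HIT, MISS, MISS, VC-HIT]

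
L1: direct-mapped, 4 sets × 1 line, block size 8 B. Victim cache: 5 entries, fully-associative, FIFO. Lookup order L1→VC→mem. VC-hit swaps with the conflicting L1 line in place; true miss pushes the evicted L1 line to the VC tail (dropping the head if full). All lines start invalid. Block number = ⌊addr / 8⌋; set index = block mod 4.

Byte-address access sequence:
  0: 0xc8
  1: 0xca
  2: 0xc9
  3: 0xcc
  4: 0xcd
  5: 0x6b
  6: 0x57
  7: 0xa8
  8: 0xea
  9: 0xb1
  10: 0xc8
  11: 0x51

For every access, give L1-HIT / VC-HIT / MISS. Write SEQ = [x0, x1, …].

SEQ = [MISS, L1-HIT, L1-HIT, L1-HIT, L1-HIT, MISS, MISS, MISS, MISS, MISS, VC-HIT, VC-HIT]

  [0] addr=0xc8 blk=25 s=1: MISS | VC []
  [1] addr=0xca blk=25 s=1: L1-HIT | VC []
  [2] addr=0xc9 blk=25 s=1: L1-HIT | VC []
  [3] addr=0xcc blk=25 s=1: L1-HIT | VC []
  [4] addr=0xcd blk=25 s=1: L1-HIT | VC []
  [5] addr=0x6b blk=13 s=1: MISS | VC [25]
  [6] addr=0x57 blk=10 s=2: MISS | VC [25]
  [7] addr=0xa8 blk=21 s=1: MISS | VC [25, 13]
  [8] addr=0xea blk=29 s=1: MISS | VC [25, 13, 21]
  [9] addr=0xb1 blk=22 s=2: MISS | VC [25, 13, 21, 10]
  [10] addr=0xc8 blk=25 s=1: VC-HIT | VC [29, 13, 21, 10]
  [11] addr=0x51 blk=10 s=2: VC-HIT | VC [29, 13, 21, 22]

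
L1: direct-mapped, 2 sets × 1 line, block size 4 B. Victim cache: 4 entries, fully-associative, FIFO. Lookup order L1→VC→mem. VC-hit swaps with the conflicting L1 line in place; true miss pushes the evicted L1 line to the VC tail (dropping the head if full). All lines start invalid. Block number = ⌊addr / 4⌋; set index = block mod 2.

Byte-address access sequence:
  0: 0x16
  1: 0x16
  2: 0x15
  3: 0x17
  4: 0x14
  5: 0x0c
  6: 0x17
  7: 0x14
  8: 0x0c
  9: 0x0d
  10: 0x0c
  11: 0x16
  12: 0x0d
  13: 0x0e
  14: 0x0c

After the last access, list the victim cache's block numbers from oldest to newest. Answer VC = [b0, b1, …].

VC = [5]

  [0] addr=0x16 blk=5 s=1: MISS | VC []
  [1] addr=0x16 blk=5 s=1: L1-HIT | VC []
  [2] addr=0x15 blk=5 s=1: L1-HIT | VC []
  [3] addr=0x17 blk=5 s=1: L1-HIT | VC []
  [4] addr=0x14 blk=5 s=1: L1-HIT | VC []
  [5] addr=0xc blk=3 s=1: MISS | VC [5]
  [6] addr=0x17 blk=5 s=1: VC-HIT | VC [3]
  [7] addr=0x14 blk=5 s=1: L1-HIT | VC [3]
  [8] addr=0xc blk=3 s=1: VC-HIT | VC [5]
  [9] addr=0xd blk=3 s=1: L1-HIT | VC [5]
  [10] addr=0xc blk=3 s=1: L1-HIT | VC [5]
  [11] addr=0x16 blk=5 s=1: VC-HIT | VC [3]
  [12] addr=0xd blk=3 s=1: VC-HIT | VC [5]
  [13] addr=0xe blk=3 s=1: L1-HIT | VC [5]
  [14] addr=0xc blk=3 s=1: L1-HIT | VC [5]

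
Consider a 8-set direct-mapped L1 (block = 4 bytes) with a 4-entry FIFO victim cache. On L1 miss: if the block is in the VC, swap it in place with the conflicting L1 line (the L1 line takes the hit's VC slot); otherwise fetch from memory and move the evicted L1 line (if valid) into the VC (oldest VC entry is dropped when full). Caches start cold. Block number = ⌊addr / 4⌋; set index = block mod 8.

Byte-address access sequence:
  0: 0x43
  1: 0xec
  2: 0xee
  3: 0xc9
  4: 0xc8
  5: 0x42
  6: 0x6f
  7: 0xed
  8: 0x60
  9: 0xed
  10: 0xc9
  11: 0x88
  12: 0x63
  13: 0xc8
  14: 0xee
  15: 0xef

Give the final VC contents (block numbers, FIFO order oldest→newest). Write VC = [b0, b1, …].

VC = [27, 16, 34]

#0 0x43→b16/s0 MISS; vc=[]
#1 0xec→b59/s3 MISS; vc=[]
#2 0xee→b59/s3 L1-HIT; vc=[]
#3 0xc9→b50/s2 MISS; vc=[]
#4 0xc8→b50/s2 L1-HIT; vc=[]
#5 0x42→b16/s0 L1-HIT; vc=[]
#6 0x6f→b27/s3 MISS; vc=[59]
#7 0xed→b59/s3 VC-HIT; vc=[27]
#8 0x60→b24/s0 MISS; vc=[27,16]
#9 0xed→b59/s3 L1-HIT; vc=[27,16]
#10 0xc9→b50/s2 L1-HIT; vc=[27,16]
#11 0x88→b34/s2 MISS; vc=[27,16,50]
#12 0x63→b24/s0 L1-HIT; vc=[27,16,50]
#13 0xc8→b50/s2 VC-HIT; vc=[27,16,34]
#14 0xee→b59/s3 L1-HIT; vc=[27,16,34]
#15 0xef→b59/s3 L1-HIT; vc=[27,16,34]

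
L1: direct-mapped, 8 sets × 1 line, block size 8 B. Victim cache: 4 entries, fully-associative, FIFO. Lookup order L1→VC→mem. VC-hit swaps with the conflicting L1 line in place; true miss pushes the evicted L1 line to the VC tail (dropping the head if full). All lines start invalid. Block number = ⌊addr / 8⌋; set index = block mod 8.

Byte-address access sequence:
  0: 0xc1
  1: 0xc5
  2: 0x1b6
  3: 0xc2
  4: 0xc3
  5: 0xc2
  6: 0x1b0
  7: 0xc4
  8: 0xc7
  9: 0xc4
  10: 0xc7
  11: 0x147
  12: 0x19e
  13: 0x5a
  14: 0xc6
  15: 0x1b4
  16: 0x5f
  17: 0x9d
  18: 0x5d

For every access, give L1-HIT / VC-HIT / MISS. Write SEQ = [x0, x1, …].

SEQ = [MISS, L1-HIT, MISS, L1-HIT, L1-HIT, L1-HIT, L1-HIT, L1-HIT, L1-HIT, L1-HIT, L1-HIT, MISS, MISS, MISS, VC-HIT, L1-HIT, L1-HIT, MISS, VC-HIT]

#0 0xc1→b24/s0 MISS; vc=[]
#1 0xc5→b24/s0 L1-HIT; vc=[]
#2 0x1b6→b54/s6 MISS; vc=[]
#3 0xc2→b24/s0 L1-HIT; vc=[]
#4 0xc3→b24/s0 L1-HIT; vc=[]
#5 0xc2→b24/s0 L1-HIT; vc=[]
#6 0x1b0→b54/s6 L1-HIT; vc=[]
#7 0xc4→b24/s0 L1-HIT; vc=[]
#8 0xc7→b24/s0 L1-HIT; vc=[]
#9 0xc4→b24/s0 L1-HIT; vc=[]
#10 0xc7→b24/s0 L1-HIT; vc=[]
#11 0x147→b40/s0 MISS; vc=[24]
#12 0x19e→b51/s3 MISS; vc=[24]
#13 0x5a→b11/s3 MISS; vc=[24,51]
#14 0xc6→b24/s0 VC-HIT; vc=[40,51]
#15 0x1b4→b54/s6 L1-HIT; vc=[40,51]
#16 0x5f→b11/s3 L1-HIT; vc=[40,51]
#17 0x9d→b19/s3 MISS; vc=[40,51,11]
#18 0x5d→b11/s3 VC-HIT; vc=[40,51,19]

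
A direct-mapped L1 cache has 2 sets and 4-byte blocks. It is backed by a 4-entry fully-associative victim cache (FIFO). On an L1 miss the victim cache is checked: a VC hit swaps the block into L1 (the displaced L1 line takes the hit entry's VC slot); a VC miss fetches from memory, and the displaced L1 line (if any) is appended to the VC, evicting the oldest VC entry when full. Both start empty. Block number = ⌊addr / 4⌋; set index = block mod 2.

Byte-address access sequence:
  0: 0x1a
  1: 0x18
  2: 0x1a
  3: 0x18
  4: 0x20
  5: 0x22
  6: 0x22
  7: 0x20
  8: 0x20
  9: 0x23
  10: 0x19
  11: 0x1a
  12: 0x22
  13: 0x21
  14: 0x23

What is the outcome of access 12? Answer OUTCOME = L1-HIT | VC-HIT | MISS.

OUTCOME = VC-HIT

#0 0x1a→b6/s0 MISS; vc=[]
#1 0x18→b6/s0 L1-HIT; vc=[]
#2 0x1a→b6/s0 L1-HIT; vc=[]
#3 0x18→b6/s0 L1-HIT; vc=[]
#4 0x20→b8/s0 MISS; vc=[6]
#5 0x22→b8/s0 L1-HIT; vc=[6]
#6 0x22→b8/s0 L1-HIT; vc=[6]
#7 0x20→b8/s0 L1-HIT; vc=[6]
#8 0x20→b8/s0 L1-HIT; vc=[6]
#9 0x23→b8/s0 L1-HIT; vc=[6]
#10 0x19→b6/s0 VC-HIT; vc=[8]
#11 0x1a→b6/s0 L1-HIT; vc=[8]
#12 0x22→b8/s0 VC-HIT; vc=[6]
#13 0x21→b8/s0 L1-HIT; vc=[6]
#14 0x23→b8/s0 L1-HIT; vc=[6]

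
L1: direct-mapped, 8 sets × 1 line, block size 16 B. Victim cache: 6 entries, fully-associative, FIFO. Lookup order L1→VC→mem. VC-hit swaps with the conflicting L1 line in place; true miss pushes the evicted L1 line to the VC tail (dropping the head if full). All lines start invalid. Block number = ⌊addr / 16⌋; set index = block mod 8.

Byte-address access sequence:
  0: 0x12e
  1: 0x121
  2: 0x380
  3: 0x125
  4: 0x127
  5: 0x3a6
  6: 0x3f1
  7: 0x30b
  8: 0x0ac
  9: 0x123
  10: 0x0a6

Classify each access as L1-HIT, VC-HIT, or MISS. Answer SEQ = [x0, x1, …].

SEQ = [MISS, L1-HIT, MISS, L1-HIT, L1-HIT, MISS, MISS, MISS, MISS, VC-HIT, VC-HIT]

  [0] addr=0x12e blk=18 s=2: MISS | VC []
  [1] addr=0x121 blk=18 s=2: L1-HIT | VC []
  [2] addr=0x380 blk=56 s=0: MISS | VC []
  [3] addr=0x125 blk=18 s=2: L1-HIT | VC []
  [4] addr=0x127 blk=18 s=2: L1-HIT | VC []
  [5] addr=0x3a6 blk=58 s=2: MISS | VC [18]
  [6] addr=0x3f1 blk=63 s=7: MISS | VC [18]
  [7] addr=0x30b blk=48 s=0: MISS | VC [18, 56]
  [8] addr=0xac blk=10 s=2: MISS | VC [18, 56, 58]
  [9] addr=0x123 blk=18 s=2: VC-HIT | VC [10, 56, 58]
  [10] addr=0xa6 blk=10 s=2: VC-HIT | VC [18, 56, 58]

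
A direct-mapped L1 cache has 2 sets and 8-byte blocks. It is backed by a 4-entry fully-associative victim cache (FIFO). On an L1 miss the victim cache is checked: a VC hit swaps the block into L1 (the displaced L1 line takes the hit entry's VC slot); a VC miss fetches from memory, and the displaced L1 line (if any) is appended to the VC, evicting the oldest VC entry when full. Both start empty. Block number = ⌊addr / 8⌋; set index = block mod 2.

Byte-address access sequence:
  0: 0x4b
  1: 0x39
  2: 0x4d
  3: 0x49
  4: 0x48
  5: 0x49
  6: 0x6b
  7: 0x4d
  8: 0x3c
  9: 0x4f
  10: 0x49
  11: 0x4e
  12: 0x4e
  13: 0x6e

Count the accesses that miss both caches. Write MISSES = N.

MISSES = 3

#0 0x4b→b9/s1 MISS; vc=[]
#1 0x39→b7/s1 MISS; vc=[9]
#2 0x4d→b9/s1 VC-HIT; vc=[7]
#3 0x49→b9/s1 L1-HIT; vc=[7]
#4 0x48→b9/s1 L1-HIT; vc=[7]
#5 0x49→b9/s1 L1-HIT; vc=[7]
#6 0x6b→b13/s1 MISS; vc=[7,9]
#7 0x4d→b9/s1 VC-HIT; vc=[7,13]
#8 0x3c→b7/s1 VC-HIT; vc=[9,13]
#9 0x4f→b9/s1 VC-HIT; vc=[7,13]
#10 0x49→b9/s1 L1-HIT; vc=[7,13]
#11 0x4e→b9/s1 L1-HIT; vc=[7,13]
#12 0x4e→b9/s1 L1-HIT; vc=[7,13]
#13 0x6e→b13/s1 VC-HIT; vc=[7,9]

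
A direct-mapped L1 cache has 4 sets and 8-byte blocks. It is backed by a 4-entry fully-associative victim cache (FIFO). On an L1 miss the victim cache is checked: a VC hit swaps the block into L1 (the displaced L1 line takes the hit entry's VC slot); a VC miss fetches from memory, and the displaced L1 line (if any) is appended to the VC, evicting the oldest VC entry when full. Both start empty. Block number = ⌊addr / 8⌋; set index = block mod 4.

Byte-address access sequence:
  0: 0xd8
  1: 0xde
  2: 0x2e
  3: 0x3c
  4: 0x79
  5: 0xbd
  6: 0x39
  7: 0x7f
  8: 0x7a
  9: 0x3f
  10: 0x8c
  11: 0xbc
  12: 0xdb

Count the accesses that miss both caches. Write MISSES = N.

MISSES = 6

#0 0xd8→b27/s3 MISS; vc=[]
#1 0xde→b27/s3 L1-HIT; vc=[]
#2 0x2e→b5/s1 MISS; vc=[]
#3 0x3c→b7/s3 MISS; vc=[27]
#4 0x79→b15/s3 MISS; vc=[27,7]
#5 0xbd→b23/s3 MISS; vc=[27,7,15]
#6 0x39→b7/s3 VC-HIT; vc=[27,23,15]
#7 0x7f→b15/s3 VC-HIT; vc=[27,23,7]
#8 0x7a→b15/s3 L1-HIT; vc=[27,23,7]
#9 0x3f→b7/s3 VC-HIT; vc=[27,23,15]
#10 0x8c→b17/s1 MISS; vc=[27,23,15,5]
#11 0xbc→b23/s3 VC-HIT; vc=[27,7,15,5]
#12 0xdb→b27/s3 VC-HIT; vc=[23,7,15,5]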